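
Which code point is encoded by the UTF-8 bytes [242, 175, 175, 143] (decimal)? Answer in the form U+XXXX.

Leading byte 0xF2 = 11110010 matches 11110xxx → 4-byte sequence.
Byte 1: 0xF2 = 11110010, payload 010 (3 bits).
Byte 2: 0xAF = 10101111 (10xxxxxx ✓), payload 101111.
Byte 3: 0xAF = 10101111 (10xxxxxx ✓), payload 101111.
Byte 4: 0x8F = 10001111 (10xxxxxx ✓), payload 001111.
Concatenate: 010101111101111001111 = 0xAFBCF (21 bits → U+AFBCF).

U+AFBCF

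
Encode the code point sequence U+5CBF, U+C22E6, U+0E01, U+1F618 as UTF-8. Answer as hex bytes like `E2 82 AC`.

E5 B2 BF F3 82 8B A6 E0 B8 81 F0 9F 98 98

U+5CBF: 3-byte form → E5 B2 BF.
U+C22E6: 4-byte form → F3 82 8B A6.
U+0E01: 3-byte form → E0 B8 81.
U+1F618: 4-byte form → F0 9F 98 98.
Concatenated (14 bytes): E5 B2 BF F3 82 8B A6 E0 B8 81 F0 9F 98 98.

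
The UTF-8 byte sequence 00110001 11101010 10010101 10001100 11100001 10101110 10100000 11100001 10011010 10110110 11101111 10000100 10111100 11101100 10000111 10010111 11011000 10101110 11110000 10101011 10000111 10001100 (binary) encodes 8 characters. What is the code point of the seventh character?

U+062E

Offset 0: leading byte 0x31 = 00110001 → 1-byte char #1 = 31.
Offset 1: leading byte 0xEA = 11101010 → 3-byte char #2 = EA 95 8C.
Offset 4: leading byte 0xE1 = 11100001 → 3-byte char #3 = E1 AE A0.
Offset 7: leading byte 0xE1 = 11100001 → 3-byte char #4 = E1 9A B6.
Offset 10: leading byte 0xEF = 11101111 → 3-byte char #5 = EF 84 BC.
Offset 13: leading byte 0xEC = 11101100 → 3-byte char #6 = EC 87 97.
Offset 16: leading byte 0xD8 = 11011000 → 2-byte char #7 = D8 AE.
Leading byte 0xD8 = 11011000 matches 110xxxxx → 2-byte sequence.
Byte 1: 0xD8 = 11011000, payload 11000 (5 bits).
Byte 2: 0xAE = 10101110 (10xxxxxx ✓), payload 101110.
Concatenate: 11000101110 = 0x62E (11 bits → U+062E).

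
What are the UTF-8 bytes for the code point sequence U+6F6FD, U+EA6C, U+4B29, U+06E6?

F1 AF 9B BD EE A9 AC E4 AC A9 DB A6

U+6F6FD: 4-byte form → F1 AF 9B BD.
U+EA6C: 3-byte form → EE A9 AC.
U+4B29: 3-byte form → E4 AC A9.
U+06E6: 2-byte form → DB A6.
Concatenated (12 bytes): F1 AF 9B BD EE A9 AC E4 AC A9 DB A6.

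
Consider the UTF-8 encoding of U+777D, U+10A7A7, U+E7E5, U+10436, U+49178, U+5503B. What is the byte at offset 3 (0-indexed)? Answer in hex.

0xF4

U+777D → 3-byte form E7 9D BD at offsets 0–2.
U+10A7A7 → 4-byte form F4 8A 9E A7 at offsets 3–6.
Offset 3 falls in char 2's range; it's byte 1 of F4 8A 9E A7 = 0xF4.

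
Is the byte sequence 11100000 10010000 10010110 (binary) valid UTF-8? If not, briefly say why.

invalid (overlong encoding)

Leading byte 0xE0 = 11100000 → 3-byte form.
Continuation bytes all match 10xxxxxx. Payload decodes to 0x416.
But 0x416 < 0x800, the minimum for a 3-byte sequence — this is an overlong encoding.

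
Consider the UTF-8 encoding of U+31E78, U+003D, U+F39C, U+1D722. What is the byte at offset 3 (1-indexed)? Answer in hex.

0xB9

1-indexed offset 3 is 0-indexed offset 2.
U+31E78 → 4-byte form F0 B1 B9 B8 at offsets 0–3.
Offset 2 falls in char 1's range; it's byte 3 of F0 B1 B9 B8 = 0xB9.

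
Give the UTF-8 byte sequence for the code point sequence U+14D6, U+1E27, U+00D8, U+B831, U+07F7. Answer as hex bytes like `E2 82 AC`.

U+14D6: 3-byte form → E1 93 96.
U+1E27: 3-byte form → E1 B8 A7.
U+00D8: 2-byte form → C3 98.
U+B831: 3-byte form → EB A0 B1.
U+07F7: 2-byte form → DF B7.
Concatenated (13 bytes): E1 93 96 E1 B8 A7 C3 98 EB A0 B1 DF B7.

E1 93 96 E1 B8 A7 C3 98 EB A0 B1 DF B7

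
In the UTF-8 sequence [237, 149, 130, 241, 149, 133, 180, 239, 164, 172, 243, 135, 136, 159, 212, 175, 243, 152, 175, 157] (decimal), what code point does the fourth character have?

Offset 0: leading byte 0xED = 11101101 → 3-byte char #1 = ED 95 82.
Offset 3: leading byte 0xF1 = 11110001 → 4-byte char #2 = F1 95 85 B4.
Offset 7: leading byte 0xEF = 11101111 → 3-byte char #3 = EF A4 AC.
Offset 10: leading byte 0xF3 = 11110011 → 4-byte char #4 = F3 87 88 9F.
Leading byte 0xF3 = 11110011 matches 11110xxx → 4-byte sequence.
Byte 1: 0xF3 = 11110011, payload 011 (3 bits).
Byte 2: 0x87 = 10000111 (10xxxxxx ✓), payload 000111.
Byte 3: 0x88 = 10001000 (10xxxxxx ✓), payload 001000.
Byte 4: 0x9F = 10011111 (10xxxxxx ✓), payload 011111.
Concatenate: 011000111001000011111 = 0xC721F (21 bits → U+C721F).

U+C721F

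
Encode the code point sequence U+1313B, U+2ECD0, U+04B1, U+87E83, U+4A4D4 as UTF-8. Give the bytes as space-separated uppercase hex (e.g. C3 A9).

U+1313B: 4-byte form → F0 93 84 BB.
U+2ECD0: 4-byte form → F0 AE B3 90.
U+04B1: 2-byte form → D2 B1.
U+87E83: 4-byte form → F2 87 BA 83.
U+4A4D4: 4-byte form → F1 8A 93 94.
Concatenated (18 bytes): F0 93 84 BB F0 AE B3 90 D2 B1 F2 87 BA 83 F1 8A 93 94.

F0 93 84 BB F0 AE B3 90 D2 B1 F2 87 BA 83 F1 8A 93 94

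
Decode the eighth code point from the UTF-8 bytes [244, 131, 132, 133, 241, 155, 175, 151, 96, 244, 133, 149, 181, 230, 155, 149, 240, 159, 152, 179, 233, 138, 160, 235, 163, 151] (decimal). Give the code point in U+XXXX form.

U+B8D7

Offset 0: leading byte 0xF4 = 11110100 → 4-byte char #1 = F4 83 84 85.
Offset 4: leading byte 0xF1 = 11110001 → 4-byte char #2 = F1 9B AF 97.
Offset 8: leading byte 0x60 = 01100000 → 1-byte char #3 = 60.
Offset 9: leading byte 0xF4 = 11110100 → 4-byte char #4 = F4 85 95 B5.
Offset 13: leading byte 0xE6 = 11100110 → 3-byte char #5 = E6 9B 95.
Offset 16: leading byte 0xF0 = 11110000 → 4-byte char #6 = F0 9F 98 B3.
Offset 20: leading byte 0xE9 = 11101001 → 3-byte char #7 = E9 8A A0.
Offset 23: leading byte 0xEB = 11101011 → 3-byte char #8 = EB A3 97.
Leading byte 0xEB = 11101011 matches 1110xxxx → 3-byte sequence.
Byte 1: 0xEB = 11101011, payload 1011 (4 bits).
Byte 2: 0xA3 = 10100011 (10xxxxxx ✓), payload 100011.
Byte 3: 0x97 = 10010111 (10xxxxxx ✓), payload 010111.
Concatenate: 1011100011010111 = 0xB8D7 (16 bits → U+B8D7).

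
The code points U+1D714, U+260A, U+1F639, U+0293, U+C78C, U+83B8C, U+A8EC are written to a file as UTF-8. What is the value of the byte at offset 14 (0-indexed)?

U+1D714 → 4-byte form F0 9D 9C 94 at offsets 0–3.
U+260A → 3-byte form E2 98 8A at offsets 4–6.
U+1F639 → 4-byte form F0 9F 98 B9 at offsets 7–10.
U+0293 → 2-byte form CA 93 at offsets 11–12.
U+C78C → 3-byte form EC 9E 8C at offsets 13–15.
Offset 14 falls in char 5's range; it's byte 2 of EC 9E 8C = 0x9E.

0x9E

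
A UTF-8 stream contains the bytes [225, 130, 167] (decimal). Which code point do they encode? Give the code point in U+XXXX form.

U+10A7

Leading byte 0xE1 = 11100001 matches 1110xxxx → 3-byte sequence.
Byte 1: 0xE1 = 11100001, payload 0001 (4 bits).
Byte 2: 0x82 = 10000010 (10xxxxxx ✓), payload 000010.
Byte 3: 0xA7 = 10100111 (10xxxxxx ✓), payload 100111.
Concatenate: 0001000010100111 = 0x10A7 (16 bits → U+10A7).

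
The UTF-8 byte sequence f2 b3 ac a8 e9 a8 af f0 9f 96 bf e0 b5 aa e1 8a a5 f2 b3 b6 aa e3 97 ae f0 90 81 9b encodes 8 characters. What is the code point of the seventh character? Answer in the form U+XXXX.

U+35EE

Offset 0: leading byte 0xF2 = 11110010 → 4-byte char #1 = F2 B3 AC A8.
Offset 4: leading byte 0xE9 = 11101001 → 3-byte char #2 = E9 A8 AF.
Offset 7: leading byte 0xF0 = 11110000 → 4-byte char #3 = F0 9F 96 BF.
Offset 11: leading byte 0xE0 = 11100000 → 3-byte char #4 = E0 B5 AA.
Offset 14: leading byte 0xE1 = 11100001 → 3-byte char #5 = E1 8A A5.
Offset 17: leading byte 0xF2 = 11110010 → 4-byte char #6 = F2 B3 B6 AA.
Offset 21: leading byte 0xE3 = 11100011 → 3-byte char #7 = E3 97 AE.
Leading byte 0xE3 = 11100011 matches 1110xxxx → 3-byte sequence.
Byte 1: 0xE3 = 11100011, payload 0011 (4 bits).
Byte 2: 0x97 = 10010111 (10xxxxxx ✓), payload 010111.
Byte 3: 0xAE = 10101110 (10xxxxxx ✓), payload 101110.
Concatenate: 0011010111101110 = 0x35EE (16 bits → U+35EE).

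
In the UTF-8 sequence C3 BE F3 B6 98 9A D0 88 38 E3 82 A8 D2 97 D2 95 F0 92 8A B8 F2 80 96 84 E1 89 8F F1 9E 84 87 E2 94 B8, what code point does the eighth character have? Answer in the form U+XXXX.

U+122B8

Offset 0: leading byte 0xC3 = 11000011 → 2-byte char #1 = C3 BE.
Offset 2: leading byte 0xF3 = 11110011 → 4-byte char #2 = F3 B6 98 9A.
Offset 6: leading byte 0xD0 = 11010000 → 2-byte char #3 = D0 88.
Offset 8: leading byte 0x38 = 00111000 → 1-byte char #4 = 38.
Offset 9: leading byte 0xE3 = 11100011 → 3-byte char #5 = E3 82 A8.
Offset 12: leading byte 0xD2 = 11010010 → 2-byte char #6 = D2 97.
Offset 14: leading byte 0xD2 = 11010010 → 2-byte char #7 = D2 95.
Offset 16: leading byte 0xF0 = 11110000 → 4-byte char #8 = F0 92 8A B8.
Leading byte 0xF0 = 11110000 matches 11110xxx → 4-byte sequence.
Byte 1: 0xF0 = 11110000, payload 000 (3 bits).
Byte 2: 0x92 = 10010010 (10xxxxxx ✓), payload 010010.
Byte 3: 0x8A = 10001010 (10xxxxxx ✓), payload 001010.
Byte 4: 0xB8 = 10111000 (10xxxxxx ✓), payload 111000.
Concatenate: 000010010001010111000 = 0x122B8 (21 bits → U+122B8).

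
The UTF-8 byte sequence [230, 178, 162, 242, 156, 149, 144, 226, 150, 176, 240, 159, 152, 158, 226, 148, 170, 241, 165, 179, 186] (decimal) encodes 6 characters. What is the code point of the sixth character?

Offset 0: leading byte 0xE6 = 11100110 → 3-byte char #1 = E6 B2 A2.
Offset 3: leading byte 0xF2 = 11110010 → 4-byte char #2 = F2 9C 95 90.
Offset 7: leading byte 0xE2 = 11100010 → 3-byte char #3 = E2 96 B0.
Offset 10: leading byte 0xF0 = 11110000 → 4-byte char #4 = F0 9F 98 9E.
Offset 14: leading byte 0xE2 = 11100010 → 3-byte char #5 = E2 94 AA.
Offset 17: leading byte 0xF1 = 11110001 → 4-byte char #6 = F1 A5 B3 BA.
Leading byte 0xF1 = 11110001 matches 11110xxx → 4-byte sequence.
Byte 1: 0xF1 = 11110001, payload 001 (3 bits).
Byte 2: 0xA5 = 10100101 (10xxxxxx ✓), payload 100101.
Byte 3: 0xB3 = 10110011 (10xxxxxx ✓), payload 110011.
Byte 4: 0xBA = 10111010 (10xxxxxx ✓), payload 111010.
Concatenate: 001100101110011111010 = 0x65CFA (21 bits → U+65CFA).

U+65CFA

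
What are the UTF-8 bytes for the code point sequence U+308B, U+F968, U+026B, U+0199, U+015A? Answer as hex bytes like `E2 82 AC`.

E3 82 8B EF A5 A8 C9 AB C6 99 C5 9A

U+308B: 3-byte form → E3 82 8B.
U+F968: 3-byte form → EF A5 A8.
U+026B: 2-byte form → C9 AB.
U+0199: 2-byte form → C6 99.
U+015A: 2-byte form → C5 9A.
Concatenated (12 bytes): E3 82 8B EF A5 A8 C9 AB C6 99 C5 9A.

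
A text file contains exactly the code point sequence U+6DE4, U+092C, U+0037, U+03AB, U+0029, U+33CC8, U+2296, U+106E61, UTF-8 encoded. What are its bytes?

E6 B7 A4 E0 A4 AC 37 CE AB 29 F0 B3 B3 88 E2 8A 96 F4 86 B9 A1

U+6DE4: 3-byte form → E6 B7 A4.
U+092C: 3-byte form → E0 A4 AC.
U+0037: 1-byte form → 37.
U+03AB: 2-byte form → CE AB.
U+0029: 1-byte form → 29.
U+33CC8: 4-byte form → F0 B3 B3 88.
U+2296: 3-byte form → E2 8A 96.
U+106E61: 4-byte form → F4 86 B9 A1.
Concatenated (21 bytes): E6 B7 A4 E0 A4 AC 37 CE AB 29 F0 B3 B3 88 E2 8A 96 F4 86 B9 A1.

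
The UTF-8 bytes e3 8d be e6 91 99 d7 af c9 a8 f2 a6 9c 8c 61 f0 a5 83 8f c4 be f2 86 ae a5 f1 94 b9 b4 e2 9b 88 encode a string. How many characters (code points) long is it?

11

Byte at offset 0: 0xE3 = 11100011 → 3-byte char (#1). Advance 3.
Byte at offset 3: 0xE6 = 11100110 → 3-byte char (#2). Advance 3.
Byte at offset 6: 0xD7 = 11010111 → 2-byte char (#3). Advance 2.
Byte at offset 8: 0xC9 = 11001001 → 2-byte char (#4). Advance 2.
Byte at offset 10: 0xF2 = 11110010 → 4-byte char (#5). Advance 4.
Byte at offset 14: 0x61 = 01100001 → 1-byte char (#6). Advance 1.
Byte at offset 15: 0xF0 = 11110000 → 4-byte char (#7). Advance 4.
Byte at offset 19: 0xC4 = 11000100 → 2-byte char (#8). Advance 2.
Byte at offset 21: 0xF2 = 11110010 → 4-byte char (#9). Advance 4.
Byte at offset 25: 0xF1 = 11110001 → 4-byte char (#10). Advance 4.
Byte at offset 29: 0xE2 = 11100010 → 3-byte char (#11). Advance 3.
Reached end at offset 32 after 11 code points.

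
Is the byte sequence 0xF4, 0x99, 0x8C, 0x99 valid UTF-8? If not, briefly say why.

invalid (encodes a value above U+10FFFF)

Leading byte 0xF4 = 11110100 → 4-byte form.
Payload = 0x119319, which exceeds U+10FFFF, the maximum Unicode code point. (Leading bytes F5–FF, or F4 followed by ≥ 0x90, are invalid.)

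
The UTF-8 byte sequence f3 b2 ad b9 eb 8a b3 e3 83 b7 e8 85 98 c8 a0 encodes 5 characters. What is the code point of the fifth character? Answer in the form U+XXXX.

U+0220

Offset 0: leading byte 0xF3 = 11110011 → 4-byte char #1 = F3 B2 AD B9.
Offset 4: leading byte 0xEB = 11101011 → 3-byte char #2 = EB 8A B3.
Offset 7: leading byte 0xE3 = 11100011 → 3-byte char #3 = E3 83 B7.
Offset 10: leading byte 0xE8 = 11101000 → 3-byte char #4 = E8 85 98.
Offset 13: leading byte 0xC8 = 11001000 → 2-byte char #5 = C8 A0.
Leading byte 0xC8 = 11001000 matches 110xxxxx → 2-byte sequence.
Byte 1: 0xC8 = 11001000, payload 01000 (5 bits).
Byte 2: 0xA0 = 10100000 (10xxxxxx ✓), payload 100000.
Concatenate: 01000100000 = 0x220 (11 bits → U+0220).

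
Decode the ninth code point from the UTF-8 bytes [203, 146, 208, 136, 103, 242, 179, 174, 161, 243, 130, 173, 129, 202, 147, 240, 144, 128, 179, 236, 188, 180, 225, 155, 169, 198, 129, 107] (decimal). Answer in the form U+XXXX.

Offset 0: leading byte 0xCB = 11001011 → 2-byte char #1 = CB 92.
Offset 2: leading byte 0xD0 = 11010000 → 2-byte char #2 = D0 88.
Offset 4: leading byte 0x67 = 01100111 → 1-byte char #3 = 67.
Offset 5: leading byte 0xF2 = 11110010 → 4-byte char #4 = F2 B3 AE A1.
Offset 9: leading byte 0xF3 = 11110011 → 4-byte char #5 = F3 82 AD 81.
Offset 13: leading byte 0xCA = 11001010 → 2-byte char #6 = CA 93.
Offset 15: leading byte 0xF0 = 11110000 → 4-byte char #7 = F0 90 80 B3.
Offset 19: leading byte 0xEC = 11101100 → 3-byte char #8 = EC BC B4.
Offset 22: leading byte 0xE1 = 11100001 → 3-byte char #9 = E1 9B A9.
Leading byte 0xE1 = 11100001 matches 1110xxxx → 3-byte sequence.
Byte 1: 0xE1 = 11100001, payload 0001 (4 bits).
Byte 2: 0x9B = 10011011 (10xxxxxx ✓), payload 011011.
Byte 3: 0xA9 = 10101001 (10xxxxxx ✓), payload 101001.
Concatenate: 0001011011101001 = 0x16E9 (16 bits → U+16E9).

U+16E9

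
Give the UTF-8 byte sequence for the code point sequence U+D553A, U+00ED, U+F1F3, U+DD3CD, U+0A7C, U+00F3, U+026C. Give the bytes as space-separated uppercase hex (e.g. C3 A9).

U+D553A: 4-byte form → F3 95 94 BA.
U+00ED: 2-byte form → C3 AD.
U+F1F3: 3-byte form → EF 87 B3.
U+DD3CD: 4-byte form → F3 9D 8F 8D.
U+0A7C: 3-byte form → E0 A9 BC.
U+00F3: 2-byte form → C3 B3.
U+026C: 2-byte form → C9 AC.
Concatenated (20 bytes): F3 95 94 BA C3 AD EF 87 B3 F3 9D 8F 8D E0 A9 BC C3 B3 C9 AC.

F3 95 94 BA C3 AD EF 87 B3 F3 9D 8F 8D E0 A9 BC C3 B3 C9 AC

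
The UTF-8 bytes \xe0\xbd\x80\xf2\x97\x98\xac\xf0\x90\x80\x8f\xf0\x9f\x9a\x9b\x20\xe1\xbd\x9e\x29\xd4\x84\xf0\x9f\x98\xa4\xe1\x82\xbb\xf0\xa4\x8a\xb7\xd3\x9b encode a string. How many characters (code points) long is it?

Byte at offset 0: 0xE0 = 11100000 → 3-byte char (#1). Advance 3.
Byte at offset 3: 0xF2 = 11110010 → 4-byte char (#2). Advance 4.
Byte at offset 7: 0xF0 = 11110000 → 4-byte char (#3). Advance 4.
Byte at offset 11: 0xF0 = 11110000 → 4-byte char (#4). Advance 4.
Byte at offset 15: 0x20 = 00100000 → 1-byte char (#5). Advance 1.
Byte at offset 16: 0xE1 = 11100001 → 3-byte char (#6). Advance 3.
Byte at offset 19: 0x29 = 00101001 → 1-byte char (#7). Advance 1.
Byte at offset 20: 0xD4 = 11010100 → 2-byte char (#8). Advance 2.
Byte at offset 22: 0xF0 = 11110000 → 4-byte char (#9). Advance 4.
Byte at offset 26: 0xE1 = 11100001 → 3-byte char (#10). Advance 3.
Byte at offset 29: 0xF0 = 11110000 → 4-byte char (#11). Advance 4.
Byte at offset 33: 0xD3 = 11010011 → 2-byte char (#12). Advance 2.
Reached end at offset 35 after 12 code points.

12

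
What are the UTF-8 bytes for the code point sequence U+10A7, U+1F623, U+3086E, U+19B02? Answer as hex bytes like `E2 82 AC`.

E1 82 A7 F0 9F 98 A3 F0 B0 A1 AE F0 99 AC 82

U+10A7: 3-byte form → E1 82 A7.
U+1F623: 4-byte form → F0 9F 98 A3.
U+3086E: 4-byte form → F0 B0 A1 AE.
U+19B02: 4-byte form → F0 99 AC 82.
Concatenated (15 bytes): E1 82 A7 F0 9F 98 A3 F0 B0 A1 AE F0 99 AC 82.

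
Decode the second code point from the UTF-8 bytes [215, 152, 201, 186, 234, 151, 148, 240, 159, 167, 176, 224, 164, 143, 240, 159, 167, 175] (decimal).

U+027A

Offset 0: leading byte 0xD7 = 11010111 → 2-byte char #1 = D7 98.
Offset 2: leading byte 0xC9 = 11001001 → 2-byte char #2 = C9 BA.
Leading byte 0xC9 = 11001001 matches 110xxxxx → 2-byte sequence.
Byte 1: 0xC9 = 11001001, payload 01001 (5 bits).
Byte 2: 0xBA = 10111010 (10xxxxxx ✓), payload 111010.
Concatenate: 01001111010 = 0x27A (11 bits → U+027A).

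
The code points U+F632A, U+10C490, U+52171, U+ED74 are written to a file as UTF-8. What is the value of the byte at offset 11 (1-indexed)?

1-indexed offset 11 is 0-indexed offset 10.
U+F632A → 4-byte form F3 B6 8C AA at offsets 0–3.
U+10C490 → 4-byte form F4 8C 92 90 at offsets 4–7.
U+52171 → 4-byte form F1 92 85 B1 at offsets 8–11.
Offset 10 falls in char 3's range; it's byte 3 of F1 92 85 B1 = 0x85.

0x85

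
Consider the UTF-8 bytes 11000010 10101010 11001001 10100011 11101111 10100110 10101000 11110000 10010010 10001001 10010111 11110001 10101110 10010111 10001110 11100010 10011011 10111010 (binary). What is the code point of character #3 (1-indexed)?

Offset 0: leading byte 0xC2 = 11000010 → 2-byte char #1 = C2 AA.
Offset 2: leading byte 0xC9 = 11001001 → 2-byte char #2 = C9 A3.
Offset 4: leading byte 0xEF = 11101111 → 3-byte char #3 = EF A6 A8.
Leading byte 0xEF = 11101111 matches 1110xxxx → 3-byte sequence.
Byte 1: 0xEF = 11101111, payload 1111 (4 bits).
Byte 2: 0xA6 = 10100110 (10xxxxxx ✓), payload 100110.
Byte 3: 0xA8 = 10101000 (10xxxxxx ✓), payload 101000.
Concatenate: 1111100110101000 = 0xF9A8 (16 bits → U+F9A8).

U+F9A8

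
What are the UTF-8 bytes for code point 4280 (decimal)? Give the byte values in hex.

U+10B8 = 0x10B8 = 4280 decimal. In range U+0800–U+FFFF → 3-byte form: 1110xxxx 10xxxxxx 10xxxxxx.
Binary (16 bits): 0001000010111000.
Split 4+6+6: 0001 | 000010 | 111000.
Byte 1: 11100001 = 0xE1.
Byte 2: 10000010 = 0x82.
Byte 3: 10111000 = 0xB8.

E1 82 B8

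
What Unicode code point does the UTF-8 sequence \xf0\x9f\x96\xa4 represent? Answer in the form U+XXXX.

Leading byte 0xF0 = 11110000 matches 11110xxx → 4-byte sequence.
Byte 1: 0xF0 = 11110000, payload 000 (3 bits).
Byte 2: 0x9F = 10011111 (10xxxxxx ✓), payload 011111.
Byte 3: 0x96 = 10010110 (10xxxxxx ✓), payload 010110.
Byte 4: 0xA4 = 10100100 (10xxxxxx ✓), payload 100100.
Concatenate: 000011111010110100100 = 0x1F5A4 (21 bits → U+1F5A4).

U+1F5A4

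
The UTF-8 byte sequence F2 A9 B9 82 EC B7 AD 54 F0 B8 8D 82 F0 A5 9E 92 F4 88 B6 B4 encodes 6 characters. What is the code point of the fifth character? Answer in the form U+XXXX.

Offset 0: leading byte 0xF2 = 11110010 → 4-byte char #1 = F2 A9 B9 82.
Offset 4: leading byte 0xEC = 11101100 → 3-byte char #2 = EC B7 AD.
Offset 7: leading byte 0x54 = 01010100 → 1-byte char #3 = 54.
Offset 8: leading byte 0xF0 = 11110000 → 4-byte char #4 = F0 B8 8D 82.
Offset 12: leading byte 0xF0 = 11110000 → 4-byte char #5 = F0 A5 9E 92.
Leading byte 0xF0 = 11110000 matches 11110xxx → 4-byte sequence.
Byte 1: 0xF0 = 11110000, payload 000 (3 bits).
Byte 2: 0xA5 = 10100101 (10xxxxxx ✓), payload 100101.
Byte 3: 0x9E = 10011110 (10xxxxxx ✓), payload 011110.
Byte 4: 0x92 = 10010010 (10xxxxxx ✓), payload 010010.
Concatenate: 000100101011110010010 = 0x25792 (21 bits → U+25792).

U+25792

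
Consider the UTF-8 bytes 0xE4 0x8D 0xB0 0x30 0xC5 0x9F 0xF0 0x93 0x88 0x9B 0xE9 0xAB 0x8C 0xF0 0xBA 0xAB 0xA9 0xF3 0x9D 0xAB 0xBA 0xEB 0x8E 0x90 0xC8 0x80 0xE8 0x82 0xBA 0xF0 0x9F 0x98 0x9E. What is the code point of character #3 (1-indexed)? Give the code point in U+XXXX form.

U+015F

Offset 0: leading byte 0xE4 = 11100100 → 3-byte char #1 = E4 8D B0.
Offset 3: leading byte 0x30 = 00110000 → 1-byte char #2 = 30.
Offset 4: leading byte 0xC5 = 11000101 → 2-byte char #3 = C5 9F.
Leading byte 0xC5 = 11000101 matches 110xxxxx → 2-byte sequence.
Byte 1: 0xC5 = 11000101, payload 00101 (5 bits).
Byte 2: 0x9F = 10011111 (10xxxxxx ✓), payload 011111.
Concatenate: 00101011111 = 0x15F (11 bits → U+015F).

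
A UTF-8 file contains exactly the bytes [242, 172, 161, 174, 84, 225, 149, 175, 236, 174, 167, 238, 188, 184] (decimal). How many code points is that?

Byte at offset 0: 0xF2 = 11110010 → 4-byte char (#1). Advance 4.
Byte at offset 4: 0x54 = 01010100 → 1-byte char (#2). Advance 1.
Byte at offset 5: 0xE1 = 11100001 → 3-byte char (#3). Advance 3.
Byte at offset 8: 0xEC = 11101100 → 3-byte char (#4). Advance 3.
Byte at offset 11: 0xEE = 11101110 → 3-byte char (#5). Advance 3.
Reached end at offset 14 after 5 code points.

5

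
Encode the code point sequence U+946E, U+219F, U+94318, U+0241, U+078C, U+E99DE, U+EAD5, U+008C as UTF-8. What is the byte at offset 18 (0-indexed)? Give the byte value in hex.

0xEE

U+946E → 3-byte form E9 91 AE at offsets 0–2.
U+219F → 3-byte form E2 86 9F at offsets 3–5.
U+94318 → 4-byte form F2 94 8C 98 at offsets 6–9.
U+0241 → 2-byte form C9 81 at offsets 10–11.
U+078C → 2-byte form DE 8C at offsets 12–13.
U+E99DE → 4-byte form F3 A9 A7 9E at offsets 14–17.
U+EAD5 → 3-byte form EE AB 95 at offsets 18–20.
Offset 18 falls in char 7's range; it's byte 1 of EE AB 95 = 0xEE.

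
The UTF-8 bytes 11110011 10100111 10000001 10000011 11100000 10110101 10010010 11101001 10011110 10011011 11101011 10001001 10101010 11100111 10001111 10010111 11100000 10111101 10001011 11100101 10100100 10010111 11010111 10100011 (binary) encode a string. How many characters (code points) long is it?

8

Byte at offset 0: 0xF3 = 11110011 → 4-byte char (#1). Advance 4.
Byte at offset 4: 0xE0 = 11100000 → 3-byte char (#2). Advance 3.
Byte at offset 7: 0xE9 = 11101001 → 3-byte char (#3). Advance 3.
Byte at offset 10: 0xEB = 11101011 → 3-byte char (#4). Advance 3.
Byte at offset 13: 0xE7 = 11100111 → 3-byte char (#5). Advance 3.
Byte at offset 16: 0xE0 = 11100000 → 3-byte char (#6). Advance 3.
Byte at offset 19: 0xE5 = 11100101 → 3-byte char (#7). Advance 3.
Byte at offset 22: 0xD7 = 11010111 → 2-byte char (#8). Advance 2.
Reached end at offset 24 after 8 code points.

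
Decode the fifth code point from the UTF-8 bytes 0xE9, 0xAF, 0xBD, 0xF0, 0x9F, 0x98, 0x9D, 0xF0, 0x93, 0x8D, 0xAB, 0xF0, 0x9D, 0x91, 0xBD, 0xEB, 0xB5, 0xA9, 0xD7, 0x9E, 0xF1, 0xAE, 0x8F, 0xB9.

U+BD69

Offset 0: leading byte 0xE9 = 11101001 → 3-byte char #1 = E9 AF BD.
Offset 3: leading byte 0xF0 = 11110000 → 4-byte char #2 = F0 9F 98 9D.
Offset 7: leading byte 0xF0 = 11110000 → 4-byte char #3 = F0 93 8D AB.
Offset 11: leading byte 0xF0 = 11110000 → 4-byte char #4 = F0 9D 91 BD.
Offset 15: leading byte 0xEB = 11101011 → 3-byte char #5 = EB B5 A9.
Leading byte 0xEB = 11101011 matches 1110xxxx → 3-byte sequence.
Byte 1: 0xEB = 11101011, payload 1011 (4 bits).
Byte 2: 0xB5 = 10110101 (10xxxxxx ✓), payload 110101.
Byte 3: 0xA9 = 10101001 (10xxxxxx ✓), payload 101001.
Concatenate: 1011110101101001 = 0xBD69 (16 bits → U+BD69).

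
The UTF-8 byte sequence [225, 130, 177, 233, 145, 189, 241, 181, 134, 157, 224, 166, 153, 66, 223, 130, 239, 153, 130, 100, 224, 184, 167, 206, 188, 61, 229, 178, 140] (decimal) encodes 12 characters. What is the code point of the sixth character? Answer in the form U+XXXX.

U+07C2

Offset 0: leading byte 0xE1 = 11100001 → 3-byte char #1 = E1 82 B1.
Offset 3: leading byte 0xE9 = 11101001 → 3-byte char #2 = E9 91 BD.
Offset 6: leading byte 0xF1 = 11110001 → 4-byte char #3 = F1 B5 86 9D.
Offset 10: leading byte 0xE0 = 11100000 → 3-byte char #4 = E0 A6 99.
Offset 13: leading byte 0x42 = 01000010 → 1-byte char #5 = 42.
Offset 14: leading byte 0xDF = 11011111 → 2-byte char #6 = DF 82.
Leading byte 0xDF = 11011111 matches 110xxxxx → 2-byte sequence.
Byte 1: 0xDF = 11011111, payload 11111 (5 bits).
Byte 2: 0x82 = 10000010 (10xxxxxx ✓), payload 000010.
Concatenate: 11111000010 = 0x7C2 (11 bits → U+07C2).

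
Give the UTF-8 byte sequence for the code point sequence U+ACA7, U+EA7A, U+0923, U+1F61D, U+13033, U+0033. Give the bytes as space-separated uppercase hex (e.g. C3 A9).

EA B2 A7 EE A9 BA E0 A4 A3 F0 9F 98 9D F0 93 80 B3 33

U+ACA7: 3-byte form → EA B2 A7.
U+EA7A: 3-byte form → EE A9 BA.
U+0923: 3-byte form → E0 A4 A3.
U+1F61D: 4-byte form → F0 9F 98 9D.
U+13033: 4-byte form → F0 93 80 B3.
U+0033: 1-byte form → 33.
Concatenated (18 bytes): EA B2 A7 EE A9 BA E0 A4 A3 F0 9F 98 9D F0 93 80 B3 33.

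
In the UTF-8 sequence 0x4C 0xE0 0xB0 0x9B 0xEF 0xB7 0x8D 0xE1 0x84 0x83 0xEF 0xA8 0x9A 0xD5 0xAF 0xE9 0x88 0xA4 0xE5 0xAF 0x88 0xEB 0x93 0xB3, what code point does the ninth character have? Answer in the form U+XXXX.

Offset 0: leading byte 0x4C = 01001100 → 1-byte char #1 = 4C.
Offset 1: leading byte 0xE0 = 11100000 → 3-byte char #2 = E0 B0 9B.
Offset 4: leading byte 0xEF = 11101111 → 3-byte char #3 = EF B7 8D.
Offset 7: leading byte 0xE1 = 11100001 → 3-byte char #4 = E1 84 83.
Offset 10: leading byte 0xEF = 11101111 → 3-byte char #5 = EF A8 9A.
Offset 13: leading byte 0xD5 = 11010101 → 2-byte char #6 = D5 AF.
Offset 15: leading byte 0xE9 = 11101001 → 3-byte char #7 = E9 88 A4.
Offset 18: leading byte 0xE5 = 11100101 → 3-byte char #8 = E5 AF 88.
Offset 21: leading byte 0xEB = 11101011 → 3-byte char #9 = EB 93 B3.
Leading byte 0xEB = 11101011 matches 1110xxxx → 3-byte sequence.
Byte 1: 0xEB = 11101011, payload 1011 (4 bits).
Byte 2: 0x93 = 10010011 (10xxxxxx ✓), payload 010011.
Byte 3: 0xB3 = 10110011 (10xxxxxx ✓), payload 110011.
Concatenate: 1011010011110011 = 0xB4F3 (16 bits → U+B4F3).

U+B4F3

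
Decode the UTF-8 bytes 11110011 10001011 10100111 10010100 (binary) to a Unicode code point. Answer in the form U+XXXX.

U+CB9D4

Leading byte 0xF3 = 11110011 matches 11110xxx → 4-byte sequence.
Byte 1: 0xF3 = 11110011, payload 011 (3 bits).
Byte 2: 0x8B = 10001011 (10xxxxxx ✓), payload 001011.
Byte 3: 0xA7 = 10100111 (10xxxxxx ✓), payload 100111.
Byte 4: 0x94 = 10010100 (10xxxxxx ✓), payload 010100.
Concatenate: 011001011100111010100 = 0xCB9D4 (21 bits → U+CB9D4).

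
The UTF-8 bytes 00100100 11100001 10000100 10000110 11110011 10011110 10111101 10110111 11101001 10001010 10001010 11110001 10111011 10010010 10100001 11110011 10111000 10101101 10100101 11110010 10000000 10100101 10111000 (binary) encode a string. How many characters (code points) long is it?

7

Byte at offset 0: 0x24 = 00100100 → 1-byte char (#1). Advance 1.
Byte at offset 1: 0xE1 = 11100001 → 3-byte char (#2). Advance 3.
Byte at offset 4: 0xF3 = 11110011 → 4-byte char (#3). Advance 4.
Byte at offset 8: 0xE9 = 11101001 → 3-byte char (#4). Advance 3.
Byte at offset 11: 0xF1 = 11110001 → 4-byte char (#5). Advance 4.
Byte at offset 15: 0xF3 = 11110011 → 4-byte char (#6). Advance 4.
Byte at offset 19: 0xF2 = 11110010 → 4-byte char (#7). Advance 4.
Reached end at offset 23 after 7 code points.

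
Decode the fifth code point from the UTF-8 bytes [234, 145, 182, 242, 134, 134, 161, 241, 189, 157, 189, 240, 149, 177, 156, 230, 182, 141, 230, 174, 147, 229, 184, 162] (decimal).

Offset 0: leading byte 0xEA = 11101010 → 3-byte char #1 = EA 91 B6.
Offset 3: leading byte 0xF2 = 11110010 → 4-byte char #2 = F2 86 86 A1.
Offset 7: leading byte 0xF1 = 11110001 → 4-byte char #3 = F1 BD 9D BD.
Offset 11: leading byte 0xF0 = 11110000 → 4-byte char #4 = F0 95 B1 9C.
Offset 15: leading byte 0xE6 = 11100110 → 3-byte char #5 = E6 B6 8D.
Leading byte 0xE6 = 11100110 matches 1110xxxx → 3-byte sequence.
Byte 1: 0xE6 = 11100110, payload 0110 (4 bits).
Byte 2: 0xB6 = 10110110 (10xxxxxx ✓), payload 110110.
Byte 3: 0x8D = 10001101 (10xxxxxx ✓), payload 001101.
Concatenate: 0110110110001101 = 0x6D8D (16 bits → U+6D8D).

U+6D8D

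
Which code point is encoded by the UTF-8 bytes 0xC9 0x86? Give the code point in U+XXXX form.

U+0246

Leading byte 0xC9 = 11001001 matches 110xxxxx → 2-byte sequence.
Byte 1: 0xC9 = 11001001, payload 01001 (5 bits).
Byte 2: 0x86 = 10000110 (10xxxxxx ✓), payload 000110.
Concatenate: 01001000110 = 0x246 (11 bits → U+0246).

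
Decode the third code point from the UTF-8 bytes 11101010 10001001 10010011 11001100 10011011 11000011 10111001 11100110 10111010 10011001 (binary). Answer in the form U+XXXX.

U+00F9

Offset 0: leading byte 0xEA = 11101010 → 3-byte char #1 = EA 89 93.
Offset 3: leading byte 0xCC = 11001100 → 2-byte char #2 = CC 9B.
Offset 5: leading byte 0xC3 = 11000011 → 2-byte char #3 = C3 B9.
Leading byte 0xC3 = 11000011 matches 110xxxxx → 2-byte sequence.
Byte 1: 0xC3 = 11000011, payload 00011 (5 bits).
Byte 2: 0xB9 = 10111001 (10xxxxxx ✓), payload 111001.
Concatenate: 00011111001 = 0xF9 (11 bits → U+00F9).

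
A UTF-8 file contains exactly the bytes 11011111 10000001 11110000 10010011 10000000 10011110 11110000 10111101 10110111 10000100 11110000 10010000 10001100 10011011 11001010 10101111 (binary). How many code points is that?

Byte at offset 0: 0xDF = 11011111 → 2-byte char (#1). Advance 2.
Byte at offset 2: 0xF0 = 11110000 → 4-byte char (#2). Advance 4.
Byte at offset 6: 0xF0 = 11110000 → 4-byte char (#3). Advance 4.
Byte at offset 10: 0xF0 = 11110000 → 4-byte char (#4). Advance 4.
Byte at offset 14: 0xCA = 11001010 → 2-byte char (#5). Advance 2.
Reached end at offset 16 after 5 code points.

5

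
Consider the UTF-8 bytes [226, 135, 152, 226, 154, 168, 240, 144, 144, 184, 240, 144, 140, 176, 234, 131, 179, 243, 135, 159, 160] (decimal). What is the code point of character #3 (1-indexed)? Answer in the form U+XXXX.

Offset 0: leading byte 0xE2 = 11100010 → 3-byte char #1 = E2 87 98.
Offset 3: leading byte 0xE2 = 11100010 → 3-byte char #2 = E2 9A A8.
Offset 6: leading byte 0xF0 = 11110000 → 4-byte char #3 = F0 90 90 B8.
Leading byte 0xF0 = 11110000 matches 11110xxx → 4-byte sequence.
Byte 1: 0xF0 = 11110000, payload 000 (3 bits).
Byte 2: 0x90 = 10010000 (10xxxxxx ✓), payload 010000.
Byte 3: 0x90 = 10010000 (10xxxxxx ✓), payload 010000.
Byte 4: 0xB8 = 10111000 (10xxxxxx ✓), payload 111000.
Concatenate: 000010000010000111000 = 0x10438 (21 bits → U+10438).

U+10438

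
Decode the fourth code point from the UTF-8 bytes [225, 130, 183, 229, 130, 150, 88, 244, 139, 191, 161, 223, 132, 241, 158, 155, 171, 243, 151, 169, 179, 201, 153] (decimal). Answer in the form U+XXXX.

U+10BFE1

Offset 0: leading byte 0xE1 = 11100001 → 3-byte char #1 = E1 82 B7.
Offset 3: leading byte 0xE5 = 11100101 → 3-byte char #2 = E5 82 96.
Offset 6: leading byte 0x58 = 01011000 → 1-byte char #3 = 58.
Offset 7: leading byte 0xF4 = 11110100 → 4-byte char #4 = F4 8B BF A1.
Leading byte 0xF4 = 11110100 matches 11110xxx → 4-byte sequence.
Byte 1: 0xF4 = 11110100, payload 100 (3 bits).
Byte 2: 0x8B = 10001011 (10xxxxxx ✓), payload 001011.
Byte 3: 0xBF = 10111111 (10xxxxxx ✓), payload 111111.
Byte 4: 0xA1 = 10100001 (10xxxxxx ✓), payload 100001.
Concatenate: 100001011111111100001 = 0x10BFE1 (21 bits → U+10BFE1).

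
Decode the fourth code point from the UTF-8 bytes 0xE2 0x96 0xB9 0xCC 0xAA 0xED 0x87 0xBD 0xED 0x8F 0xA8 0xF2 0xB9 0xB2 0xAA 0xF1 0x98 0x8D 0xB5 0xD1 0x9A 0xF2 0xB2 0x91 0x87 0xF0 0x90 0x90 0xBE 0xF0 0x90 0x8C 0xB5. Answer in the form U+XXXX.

Offset 0: leading byte 0xE2 = 11100010 → 3-byte char #1 = E2 96 B9.
Offset 3: leading byte 0xCC = 11001100 → 2-byte char #2 = CC AA.
Offset 5: leading byte 0xED = 11101101 → 3-byte char #3 = ED 87 BD.
Offset 8: leading byte 0xED = 11101101 → 3-byte char #4 = ED 8F A8.
Leading byte 0xED = 11101101 matches 1110xxxx → 3-byte sequence.
Byte 1: 0xED = 11101101, payload 1101 (4 bits).
Byte 2: 0x8F = 10001111 (10xxxxxx ✓), payload 001111.
Byte 3: 0xA8 = 10101000 (10xxxxxx ✓), payload 101000.
Concatenate: 1101001111101000 = 0xD3E8 (16 bits → U+D3E8).

U+D3E8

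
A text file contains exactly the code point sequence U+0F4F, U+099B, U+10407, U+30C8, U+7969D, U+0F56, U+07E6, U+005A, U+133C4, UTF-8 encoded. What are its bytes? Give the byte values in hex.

E0 BD 8F E0 A6 9B F0 90 90 87 E3 83 88 F1 B9 9A 9D E0 BD 96 DF A6 5A F0 93 8F 84

U+0F4F: 3-byte form → E0 BD 8F.
U+099B: 3-byte form → E0 A6 9B.
U+10407: 4-byte form → F0 90 90 87.
U+30C8: 3-byte form → E3 83 88.
U+7969D: 4-byte form → F1 B9 9A 9D.
U+0F56: 3-byte form → E0 BD 96.
U+07E6: 2-byte form → DF A6.
U+005A: 1-byte form → 5A.
U+133C4: 4-byte form → F0 93 8F 84.
Concatenated (27 bytes): E0 BD 8F E0 A6 9B F0 90 90 87 E3 83 88 F1 B9 9A 9D E0 BD 96 DF A6 5A F0 93 8F 84.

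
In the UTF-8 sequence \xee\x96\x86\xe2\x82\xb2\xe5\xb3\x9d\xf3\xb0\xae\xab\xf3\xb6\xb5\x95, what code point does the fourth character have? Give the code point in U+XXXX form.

Offset 0: leading byte 0xEE = 11101110 → 3-byte char #1 = EE 96 86.
Offset 3: leading byte 0xE2 = 11100010 → 3-byte char #2 = E2 82 B2.
Offset 6: leading byte 0xE5 = 11100101 → 3-byte char #3 = E5 B3 9D.
Offset 9: leading byte 0xF3 = 11110011 → 4-byte char #4 = F3 B0 AE AB.
Leading byte 0xF3 = 11110011 matches 11110xxx → 4-byte sequence.
Byte 1: 0xF3 = 11110011, payload 011 (3 bits).
Byte 2: 0xB0 = 10110000 (10xxxxxx ✓), payload 110000.
Byte 3: 0xAE = 10101110 (10xxxxxx ✓), payload 101110.
Byte 4: 0xAB = 10101011 (10xxxxxx ✓), payload 101011.
Concatenate: 011110000101110101011 = 0xF0BAB (21 bits → U+F0BAB).

U+F0BAB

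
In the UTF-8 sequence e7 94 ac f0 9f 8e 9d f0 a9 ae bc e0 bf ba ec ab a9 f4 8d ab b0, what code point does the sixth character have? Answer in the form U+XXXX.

U+10DAF0

Offset 0: leading byte 0xE7 = 11100111 → 3-byte char #1 = E7 94 AC.
Offset 3: leading byte 0xF0 = 11110000 → 4-byte char #2 = F0 9F 8E 9D.
Offset 7: leading byte 0xF0 = 11110000 → 4-byte char #3 = F0 A9 AE BC.
Offset 11: leading byte 0xE0 = 11100000 → 3-byte char #4 = E0 BF BA.
Offset 14: leading byte 0xEC = 11101100 → 3-byte char #5 = EC AB A9.
Offset 17: leading byte 0xF4 = 11110100 → 4-byte char #6 = F4 8D AB B0.
Leading byte 0xF4 = 11110100 matches 11110xxx → 4-byte sequence.
Byte 1: 0xF4 = 11110100, payload 100 (3 bits).
Byte 2: 0x8D = 10001101 (10xxxxxx ✓), payload 001101.
Byte 3: 0xAB = 10101011 (10xxxxxx ✓), payload 101011.
Byte 4: 0xB0 = 10110000 (10xxxxxx ✓), payload 110000.
Concatenate: 100001101101011110000 = 0x10DAF0 (21 bits → U+10DAF0).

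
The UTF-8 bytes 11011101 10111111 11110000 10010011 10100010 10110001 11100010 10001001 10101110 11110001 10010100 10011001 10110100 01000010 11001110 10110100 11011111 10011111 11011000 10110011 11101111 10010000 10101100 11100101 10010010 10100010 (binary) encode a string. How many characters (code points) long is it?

10

Byte at offset 0: 0xDD = 11011101 → 2-byte char (#1). Advance 2.
Byte at offset 2: 0xF0 = 11110000 → 4-byte char (#2). Advance 4.
Byte at offset 6: 0xE2 = 11100010 → 3-byte char (#3). Advance 3.
Byte at offset 9: 0xF1 = 11110001 → 4-byte char (#4). Advance 4.
Byte at offset 13: 0x42 = 01000010 → 1-byte char (#5). Advance 1.
Byte at offset 14: 0xCE = 11001110 → 2-byte char (#6). Advance 2.
Byte at offset 16: 0xDF = 11011111 → 2-byte char (#7). Advance 2.
Byte at offset 18: 0xD8 = 11011000 → 2-byte char (#8). Advance 2.
Byte at offset 20: 0xEF = 11101111 → 3-byte char (#9). Advance 3.
Byte at offset 23: 0xE5 = 11100101 → 3-byte char (#10). Advance 3.
Reached end at offset 26 after 10 code points.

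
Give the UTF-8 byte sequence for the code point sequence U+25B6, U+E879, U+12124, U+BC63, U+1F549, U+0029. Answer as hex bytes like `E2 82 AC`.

E2 96 B6 EE A1 B9 F0 92 84 A4 EB B1 A3 F0 9F 95 89 29

U+25B6: 3-byte form → E2 96 B6.
U+E879: 3-byte form → EE A1 B9.
U+12124: 4-byte form → F0 92 84 A4.
U+BC63: 3-byte form → EB B1 A3.
U+1F549: 4-byte form → F0 9F 95 89.
U+0029: 1-byte form → 29.
Concatenated (18 bytes): E2 96 B6 EE A1 B9 F0 92 84 A4 EB B1 A3 F0 9F 95 89 29.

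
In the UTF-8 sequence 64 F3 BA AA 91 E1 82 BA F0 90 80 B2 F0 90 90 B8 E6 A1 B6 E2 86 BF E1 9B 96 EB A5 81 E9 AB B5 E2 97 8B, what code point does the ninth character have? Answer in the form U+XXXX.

Offset 0: leading byte 0x64 = 01100100 → 1-byte char #1 = 64.
Offset 1: leading byte 0xF3 = 11110011 → 4-byte char #2 = F3 BA AA 91.
Offset 5: leading byte 0xE1 = 11100001 → 3-byte char #3 = E1 82 BA.
Offset 8: leading byte 0xF0 = 11110000 → 4-byte char #4 = F0 90 80 B2.
Offset 12: leading byte 0xF0 = 11110000 → 4-byte char #5 = F0 90 90 B8.
Offset 16: leading byte 0xE6 = 11100110 → 3-byte char #6 = E6 A1 B6.
Offset 19: leading byte 0xE2 = 11100010 → 3-byte char #7 = E2 86 BF.
Offset 22: leading byte 0xE1 = 11100001 → 3-byte char #8 = E1 9B 96.
Offset 25: leading byte 0xEB = 11101011 → 3-byte char #9 = EB A5 81.
Leading byte 0xEB = 11101011 matches 1110xxxx → 3-byte sequence.
Byte 1: 0xEB = 11101011, payload 1011 (4 bits).
Byte 2: 0xA5 = 10100101 (10xxxxxx ✓), payload 100101.
Byte 3: 0x81 = 10000001 (10xxxxxx ✓), payload 000001.
Concatenate: 1011100101000001 = 0xB941 (16 bits → U+B941).

U+B941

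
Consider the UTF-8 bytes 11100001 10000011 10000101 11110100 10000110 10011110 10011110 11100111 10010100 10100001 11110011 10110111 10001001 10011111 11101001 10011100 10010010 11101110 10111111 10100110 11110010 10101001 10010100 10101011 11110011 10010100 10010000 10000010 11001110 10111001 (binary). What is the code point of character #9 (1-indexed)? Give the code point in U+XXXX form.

U+03B9

Offset 0: leading byte 0xE1 = 11100001 → 3-byte char #1 = E1 83 85.
Offset 3: leading byte 0xF4 = 11110100 → 4-byte char #2 = F4 86 9E 9E.
Offset 7: leading byte 0xE7 = 11100111 → 3-byte char #3 = E7 94 A1.
Offset 10: leading byte 0xF3 = 11110011 → 4-byte char #4 = F3 B7 89 9F.
Offset 14: leading byte 0xE9 = 11101001 → 3-byte char #5 = E9 9C 92.
Offset 17: leading byte 0xEE = 11101110 → 3-byte char #6 = EE BF A6.
Offset 20: leading byte 0xF2 = 11110010 → 4-byte char #7 = F2 A9 94 AB.
Offset 24: leading byte 0xF3 = 11110011 → 4-byte char #8 = F3 94 90 82.
Offset 28: leading byte 0xCE = 11001110 → 2-byte char #9 = CE B9.
Leading byte 0xCE = 11001110 matches 110xxxxx → 2-byte sequence.
Byte 1: 0xCE = 11001110, payload 01110 (5 bits).
Byte 2: 0xB9 = 10111001 (10xxxxxx ✓), payload 111001.
Concatenate: 01110111001 = 0x3B9 (11 bits → U+03B9).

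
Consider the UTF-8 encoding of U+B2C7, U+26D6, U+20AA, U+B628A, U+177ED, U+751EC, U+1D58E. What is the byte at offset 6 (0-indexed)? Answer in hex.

0xE2

U+B2C7 → 3-byte form EB 8B 87 at offsets 0–2.
U+26D6 → 3-byte form E2 9B 96 at offsets 3–5.
U+20AA → 3-byte form E2 82 AA at offsets 6–8.
Offset 6 falls in char 3's range; it's byte 1 of E2 82 AA = 0xE2.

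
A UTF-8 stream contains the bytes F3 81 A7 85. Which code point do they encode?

U+C19C5

Leading byte 0xF3 = 11110011 matches 11110xxx → 4-byte sequence.
Byte 1: 0xF3 = 11110011, payload 011 (3 bits).
Byte 2: 0x81 = 10000001 (10xxxxxx ✓), payload 000001.
Byte 3: 0xA7 = 10100111 (10xxxxxx ✓), payload 100111.
Byte 4: 0x85 = 10000101 (10xxxxxx ✓), payload 000101.
Concatenate: 011000001100111000101 = 0xC19C5 (21 bits → U+C19C5).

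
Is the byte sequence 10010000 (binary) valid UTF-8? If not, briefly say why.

invalid (continuation byte with no leading byte)

Byte 0x90 = 10010000 has the form 10xxxxxx — a continuation byte — but there is no preceding leading byte.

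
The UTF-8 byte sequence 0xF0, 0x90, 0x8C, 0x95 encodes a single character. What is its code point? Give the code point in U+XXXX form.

U+10315

Leading byte 0xF0 = 11110000 matches 11110xxx → 4-byte sequence.
Byte 1: 0xF0 = 11110000, payload 000 (3 bits).
Byte 2: 0x90 = 10010000 (10xxxxxx ✓), payload 010000.
Byte 3: 0x8C = 10001100 (10xxxxxx ✓), payload 001100.
Byte 4: 0x95 = 10010101 (10xxxxxx ✓), payload 010101.
Concatenate: 000010000001100010101 = 0x10315 (21 bits → U+10315).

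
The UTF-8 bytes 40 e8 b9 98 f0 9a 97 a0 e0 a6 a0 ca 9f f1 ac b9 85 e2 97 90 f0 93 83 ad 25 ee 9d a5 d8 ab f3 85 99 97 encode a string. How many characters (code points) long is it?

12

Byte at offset 0: 0x40 = 01000000 → 1-byte char (#1). Advance 1.
Byte at offset 1: 0xE8 = 11101000 → 3-byte char (#2). Advance 3.
Byte at offset 4: 0xF0 = 11110000 → 4-byte char (#3). Advance 4.
Byte at offset 8: 0xE0 = 11100000 → 3-byte char (#4). Advance 3.
Byte at offset 11: 0xCA = 11001010 → 2-byte char (#5). Advance 2.
Byte at offset 13: 0xF1 = 11110001 → 4-byte char (#6). Advance 4.
Byte at offset 17: 0xE2 = 11100010 → 3-byte char (#7). Advance 3.
Byte at offset 20: 0xF0 = 11110000 → 4-byte char (#8). Advance 4.
Byte at offset 24: 0x25 = 00100101 → 1-byte char (#9). Advance 1.
Byte at offset 25: 0xEE = 11101110 → 3-byte char (#10). Advance 3.
Byte at offset 28: 0xD8 = 11011000 → 2-byte char (#11). Advance 2.
Byte at offset 30: 0xF3 = 11110011 → 4-byte char (#12). Advance 4.
Reached end at offset 34 after 12 code points.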